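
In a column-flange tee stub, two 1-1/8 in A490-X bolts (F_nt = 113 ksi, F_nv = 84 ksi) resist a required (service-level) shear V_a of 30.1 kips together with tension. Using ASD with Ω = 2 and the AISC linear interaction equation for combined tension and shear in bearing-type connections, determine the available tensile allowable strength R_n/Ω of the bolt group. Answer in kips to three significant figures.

A_b = π·1.125²/4 = 0.994 in²; f_rv = 30.1 / (2 × 0.994) = 15.14 ksi.
F'_nt = 1.3 F_nt − (Ω F_nt / F_nv) f_rv = 1.3·113 − (2·113/84)·15.14 = 106.2 ksi, capped at F_nt → F'_nt = 106.2 ksi.
R_n = F'_nt · A_b · n = 106.2 × 0.994 × 2 = 211.1 kips.
Allowable strength R_n/Ω = 211.1 / 2 = 106 kips.

106 kips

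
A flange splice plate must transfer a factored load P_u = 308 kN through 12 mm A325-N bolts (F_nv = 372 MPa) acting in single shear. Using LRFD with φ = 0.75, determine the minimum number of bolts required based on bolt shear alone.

10 bolts

A_b = π·12²/4 = 113.1 mm².
Per-bolt design strength φR_n = 0.75 × 372 × 113.1 × 1 / 1000 = 31.55 kN.
n ≥ 308 / 31.55 = 9.761 → use 10 bolts.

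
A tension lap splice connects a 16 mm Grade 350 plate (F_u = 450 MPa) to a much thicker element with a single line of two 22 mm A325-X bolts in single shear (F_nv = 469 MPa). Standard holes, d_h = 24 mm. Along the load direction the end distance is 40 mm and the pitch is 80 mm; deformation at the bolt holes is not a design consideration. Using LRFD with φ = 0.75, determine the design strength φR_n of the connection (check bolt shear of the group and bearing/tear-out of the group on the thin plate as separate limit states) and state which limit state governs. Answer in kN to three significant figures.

267 kN (bolt shear governs)

Bolt shear: A_b = π·22²/4 = 380.1 mm²; R_n = 469 × 380.1 × 2 × 1 / 1000 = 356.6 kN → 0.75 × 356.6 = 267 kN.
Bearing (1.5 l_c t F_u ≤ 3.0 d t F_u): upper limit = 3.0·22·16·450 / 1000 = 475.2 kN.
  Edge l_c = 40 − 24/2 = 28 → r_n = 302.4 kN; interior l_c = 80 − 24 = 56 → r_n = 475.2 kN.
  R_n,bearing = 1·302.4 + 1·475.2 = 777.6 kN → 0.75 × 777.6 = 583 kN.
Bolt shear governs: 267 kN.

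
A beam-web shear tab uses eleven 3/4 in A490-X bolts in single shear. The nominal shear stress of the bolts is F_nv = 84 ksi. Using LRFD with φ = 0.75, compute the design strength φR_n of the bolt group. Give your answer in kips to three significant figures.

306 kips

A_b = π × 0.75² / 4 = 0.4418 in².
R_n = F_nv · A_b · n · n_s = 84 × 0.4418 × 11 × 1 = 408.2 kips.
Design strength φR_n = 0.75 × 408.2 = 306 kips.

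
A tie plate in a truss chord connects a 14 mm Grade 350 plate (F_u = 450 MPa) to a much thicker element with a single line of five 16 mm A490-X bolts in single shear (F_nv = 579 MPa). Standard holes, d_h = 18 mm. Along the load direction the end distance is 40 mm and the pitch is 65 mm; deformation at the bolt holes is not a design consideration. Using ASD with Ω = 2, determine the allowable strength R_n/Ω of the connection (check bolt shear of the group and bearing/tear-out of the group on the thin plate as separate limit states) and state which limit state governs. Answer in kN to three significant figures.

Bolt shear: A_b = π·16²/4 = 201.1 mm²; R_n = 579 × 201.1 × 5 × 1 / 1000 = 582.1 kN → 582.1 / 2 = 291 kN.
Bearing (1.5 l_c t F_u ≤ 3.0 d t F_u): upper limit = 3.0·16·14·450 / 1000 = 302.4 kN.
  Edge l_c = 40 − 18/2 = 31 → r_n = 292.9 kN; interior l_c = 65 − 18 = 47 → r_n = 302.4 kN.
  R_n,bearing = 1·292.9 + 4·302.4 = 1503 kN → 1503 / 2 = 751 kN.
Bolt shear governs: 291 kN.

291 kN (bolt shear governs)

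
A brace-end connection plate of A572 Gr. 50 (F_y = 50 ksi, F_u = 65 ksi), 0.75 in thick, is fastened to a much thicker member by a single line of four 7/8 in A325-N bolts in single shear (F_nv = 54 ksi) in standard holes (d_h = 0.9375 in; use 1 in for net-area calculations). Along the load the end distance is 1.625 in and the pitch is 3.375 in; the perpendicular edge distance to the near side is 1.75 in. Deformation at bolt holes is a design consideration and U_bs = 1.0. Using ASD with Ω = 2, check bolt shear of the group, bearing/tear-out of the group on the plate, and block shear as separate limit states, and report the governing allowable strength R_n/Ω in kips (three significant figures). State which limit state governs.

64.9 kips (bolt shear governs)

Bolt shear: A_b = π·0.875²/4 = 0.6013 in²; R_n = 54 × 0.6013 × 4 × 1 = 129.9 kips → 129.9 / 2 = 64.9 kips.
Bearing: edge l_c = 1.156, r_n = 67.64 kips; interior l_c = 2.438, r_n = 102.4 kips; R_n = 67.64 + 3·102.4 = 374.8 kips → 187 kips.
Block shear: A_gv = 8.812, A_nv = 6.188, A_nt = 0.9375 in²; R_n = min(0.6F_uA_nv, 0.6F_yA_gv) + U_bs·F_u·A_nt = 302.2 kips → 151 kips.
Bolt shear governs: 64.9 kips.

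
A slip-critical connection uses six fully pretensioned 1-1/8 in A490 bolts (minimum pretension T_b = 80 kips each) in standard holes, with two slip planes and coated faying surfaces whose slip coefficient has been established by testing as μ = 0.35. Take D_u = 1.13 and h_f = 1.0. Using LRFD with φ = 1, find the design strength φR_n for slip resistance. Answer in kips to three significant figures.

380 kips

R_n = μ · D_u · h_f · T_b · n_s · n_b = 0.35 × 1.13 × 1.0 × 80 × 2 × 6 = 379.7 kips.
Design strength φR_n = 1 × 379.7 = 380 kips.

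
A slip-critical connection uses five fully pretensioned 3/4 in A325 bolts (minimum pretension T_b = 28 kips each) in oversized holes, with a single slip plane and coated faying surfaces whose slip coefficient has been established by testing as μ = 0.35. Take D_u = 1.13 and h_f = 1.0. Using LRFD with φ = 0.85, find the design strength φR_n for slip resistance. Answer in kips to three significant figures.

47.1 kips

R_n = μ · D_u · h_f · T_b · n_s · n_b = 0.35 × 1.13 × 1.0 × 28 × 1 × 5 = 55.37 kips.
Design strength φR_n = 0.85 × 55.37 = 47.1 kips.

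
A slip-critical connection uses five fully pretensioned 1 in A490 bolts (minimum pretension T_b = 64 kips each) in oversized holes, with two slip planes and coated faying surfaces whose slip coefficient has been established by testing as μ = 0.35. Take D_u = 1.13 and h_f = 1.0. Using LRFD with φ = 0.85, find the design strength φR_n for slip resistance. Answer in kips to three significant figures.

R_n = μ · D_u · h_f · T_b · n_s · n_b = 0.35 × 1.13 × 1.0 × 64 × 2 × 5 = 253.1 kips.
Design strength φR_n = 0.85 × 253.1 = 215 kips.

215 kips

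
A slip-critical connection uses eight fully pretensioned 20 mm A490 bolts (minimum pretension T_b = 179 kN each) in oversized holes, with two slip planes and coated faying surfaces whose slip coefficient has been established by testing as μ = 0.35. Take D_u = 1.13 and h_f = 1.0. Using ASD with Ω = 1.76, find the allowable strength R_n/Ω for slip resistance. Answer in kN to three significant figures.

644 kN

R_n = μ · D_u · h_f · T_b · n_s · n_b = 0.35 × 1.13 × 1.0 × 179 × 2 × 8 = 1133 kN.
Allowable strength R_n/Ω = 1133 / 1.76 = 644 kN.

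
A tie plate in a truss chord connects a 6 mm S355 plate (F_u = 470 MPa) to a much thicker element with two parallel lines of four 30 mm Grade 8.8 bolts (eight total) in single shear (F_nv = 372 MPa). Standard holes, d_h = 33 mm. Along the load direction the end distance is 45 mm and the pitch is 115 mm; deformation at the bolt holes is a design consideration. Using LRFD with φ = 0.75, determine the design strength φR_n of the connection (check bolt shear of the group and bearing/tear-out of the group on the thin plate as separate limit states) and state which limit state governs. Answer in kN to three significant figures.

1060 kN (bearing governs)

Bolt shear: A_b = π·30²/4 = 706.9 mm²; R_n = 372 × 706.9 × 8 × 1 / 1000 = 2104 kN → 0.75 × 2104 = 1580 kN.
Bearing (1.2 l_c t F_u ≤ 2.4 d t F_u): upper limit = 2.4·30·6·470 / 1000 = 203 kN.
  Edge l_c = 45 − 33/2 = 28.5 → r_n = 96.44 kN; interior l_c = 115 − 33 = 82 → r_n = 203 kN.
  R_n,bearing = 2·96.44 + 6·203 = 1411 kN → 0.75 × 1411 = 1060 kN.
Bearing governs: 1060 kN.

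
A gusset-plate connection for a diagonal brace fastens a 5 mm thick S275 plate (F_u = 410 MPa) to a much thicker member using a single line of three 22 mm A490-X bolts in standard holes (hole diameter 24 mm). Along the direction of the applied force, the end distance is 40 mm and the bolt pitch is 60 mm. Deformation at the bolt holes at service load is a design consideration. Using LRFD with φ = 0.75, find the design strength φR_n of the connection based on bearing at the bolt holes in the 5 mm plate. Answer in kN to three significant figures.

Per bolt r_n = 1.2 l_c t F_u ≤ 2.4 d t F_u; upper limit = 2.4 × 22 × 5 × 410 / 1000 = 108.2 kN.
Edge bolt: l_c = 40 − 24/2 = 28 mm → 1.2 × 28 × 5 × 410 / 1000 = 68.88 → r_n = 68.88 kN.
Interior bolts: l_c = 60 − 24 = 36 mm → 1.2 × 36 × 5 × 410 / 1000 = 88.56 → r_n = 88.56 kN.
R_n = 1 × 68.88 + 2 × 88.56 = 246 kN.
Design strength φR_n = 0.75 × 246 = 184 kN.

184 kN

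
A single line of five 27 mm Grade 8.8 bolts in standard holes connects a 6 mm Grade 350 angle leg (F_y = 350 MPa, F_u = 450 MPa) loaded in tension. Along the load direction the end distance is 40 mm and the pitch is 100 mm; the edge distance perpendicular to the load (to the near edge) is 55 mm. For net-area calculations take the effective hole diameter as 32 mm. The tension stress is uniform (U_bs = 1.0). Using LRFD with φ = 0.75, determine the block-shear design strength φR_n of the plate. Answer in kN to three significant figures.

Shear plane L_v = 40 + 4·100 = 440 mm; A_gv = 440 × 6 = 2640 mm².
A_nv = (440 − 4.5·32) × 6 = 1776 mm².
A_nt = (55 − 0.5·32) × 6 = 234 mm².
0.6 F_u A_nv = 479.5 kN; 0.6 F_y A_gv = 554.4 kN → shear rupture governs the shear term.
R_n = 479.5 + 1.0 × 450 × 234 / 1000 = 584.8 kN.
Design strength φR_n = 0.75 × 584.8 = 439 kN.

439 kN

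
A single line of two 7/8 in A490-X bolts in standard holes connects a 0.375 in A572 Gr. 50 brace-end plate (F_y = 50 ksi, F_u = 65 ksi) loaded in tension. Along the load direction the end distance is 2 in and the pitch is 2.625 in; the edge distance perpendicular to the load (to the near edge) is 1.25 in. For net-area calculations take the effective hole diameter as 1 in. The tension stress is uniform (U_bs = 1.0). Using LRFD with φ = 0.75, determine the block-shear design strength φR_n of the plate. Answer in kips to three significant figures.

Shear plane L_v = 2 + 1·2.625 = 4.625 in; A_gv = 4.625 × 0.375 = 1.734 in².
A_nv = (4.625 − 1.5·1) × 0.375 = 1.172 in².
A_nt = (1.25 − 0.5·1) × 0.375 = 0.2812 in².
0.6 F_u A_nv = 45.7 kips; 0.6 F_y A_gv = 52.03 kips → shear rupture governs the shear term.
R_n = 45.7 + 1.0 × 65 × 0.2812 = 63.98 kips.
Design strength φR_n = 0.75 × 63.98 = 48 kips.

48 kips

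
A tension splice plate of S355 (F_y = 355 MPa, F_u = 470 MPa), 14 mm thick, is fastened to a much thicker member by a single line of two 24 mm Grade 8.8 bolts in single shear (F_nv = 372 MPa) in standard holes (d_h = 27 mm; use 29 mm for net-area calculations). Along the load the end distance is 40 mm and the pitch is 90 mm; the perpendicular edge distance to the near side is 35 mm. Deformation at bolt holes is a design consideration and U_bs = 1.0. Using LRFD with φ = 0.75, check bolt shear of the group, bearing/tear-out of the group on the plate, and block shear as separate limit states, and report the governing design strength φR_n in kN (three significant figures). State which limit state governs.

252 kN (bolt shear governs)

Bolt shear: A_b = π·24²/4 = 452.4 mm²; R_n = 372 × 452.4 × 2 × 1 / 1000 = 336.6 kN → 0.75 × 336.6 = 252 kN.
Bearing: edge l_c = 26.5, r_n = 209.2 kN; interior l_c = 63, r_n = 379 kN; R_n = 209.2 + 1·379 = 588.3 kN → 441 kN.
Block shear: A_gv = 1820, A_nv = 1211, A_nt = 287 mm²; R_n = min(0.6F_uA_nv, 0.6F_yA_gv) + U_bs·F_u·A_nt = 476.4 kN → 357 kN.
Bolt shear governs: 252 kN.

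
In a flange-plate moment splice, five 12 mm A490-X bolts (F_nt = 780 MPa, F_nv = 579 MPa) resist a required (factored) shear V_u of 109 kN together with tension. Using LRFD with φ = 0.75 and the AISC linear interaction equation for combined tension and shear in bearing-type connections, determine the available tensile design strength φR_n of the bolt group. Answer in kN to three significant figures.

283 kN

A_b = π·12²/4 = 113.1 mm²; f_rv = 109 × 1000 / (5 × 113.1) = 192.8 MPa.
F'_nt = 1.3 F_nt − (F_nt / φF_nv) f_rv = 1.3·780 − (780/(0.75·579))·192.8 = 667.8 MPa, capped at F_nt → F'_nt = 667.8 MPa.
R_n = F'_nt · A_b · n = 667.8 × 113.1 × 5 / 1000 = 377.6 kN.
Design strength φR_n = 0.75 × 377.6 = 283 kN.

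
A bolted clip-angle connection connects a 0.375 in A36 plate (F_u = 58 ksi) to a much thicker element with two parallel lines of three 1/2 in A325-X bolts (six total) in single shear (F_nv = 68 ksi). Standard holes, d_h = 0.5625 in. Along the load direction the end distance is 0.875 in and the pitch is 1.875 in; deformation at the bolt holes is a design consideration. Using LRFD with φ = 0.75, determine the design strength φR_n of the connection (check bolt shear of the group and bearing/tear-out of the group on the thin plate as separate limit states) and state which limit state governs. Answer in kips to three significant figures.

Bolt shear: A_b = π·0.5²/4 = 0.1963 in²; R_n = 68 × 0.1963 × 6 × 1 = 80.11 kips → 0.75 × 80.11 = 60.1 kips.
Bearing (1.2 l_c t F_u ≤ 2.4 d t F_u): upper limit = 2.4·0.5·0.375·58 = 26.1 kips.
  Edge l_c = 0.875 − 0.5625/2 = 0.5938 → r_n = 15.5 kips; interior l_c = 1.875 − 0.5625 = 1.312 → r_n = 26.1 kips.
  R_n,bearing = 2·15.5 + 4·26.1 = 135.4 kips → 0.75 × 135.4 = 102 kips.
Bolt shear governs: 60.1 kips.

60.1 kips (bolt shear governs)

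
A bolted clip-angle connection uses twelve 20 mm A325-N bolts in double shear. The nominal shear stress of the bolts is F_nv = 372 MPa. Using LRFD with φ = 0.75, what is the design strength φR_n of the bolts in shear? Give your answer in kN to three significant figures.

2100 kN

A_b = π × 20² / 4 = 314.2 mm².
R_n = F_nv · A_b · n · n_s = 372 × 314.2 × 12 × 2 / 1000 = 2805 kN.
Design strength φR_n = 0.75 × 2805 = 2100 kN.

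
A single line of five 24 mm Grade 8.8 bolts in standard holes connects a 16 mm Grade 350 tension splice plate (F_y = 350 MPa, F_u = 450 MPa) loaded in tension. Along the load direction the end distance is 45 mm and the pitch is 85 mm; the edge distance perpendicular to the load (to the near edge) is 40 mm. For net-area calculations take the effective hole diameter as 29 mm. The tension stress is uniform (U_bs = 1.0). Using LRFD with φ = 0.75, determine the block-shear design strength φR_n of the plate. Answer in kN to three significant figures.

Shear plane L_v = 45 + 4·85 = 385 mm; A_gv = 385 × 16 = 6160 mm².
A_nv = (385 − 4.5·29) × 16 = 4072 mm².
A_nt = (40 − 0.5·29) × 16 = 408 mm².
0.6 F_u A_nv = 1099 kN; 0.6 F_y A_gv = 1294 kN → shear rupture governs the shear term.
R_n = 1099 + 1.0 × 450 × 408 / 1000 = 1283 kN.
Design strength φR_n = 0.75 × 1283 = 962 kN.

962 kN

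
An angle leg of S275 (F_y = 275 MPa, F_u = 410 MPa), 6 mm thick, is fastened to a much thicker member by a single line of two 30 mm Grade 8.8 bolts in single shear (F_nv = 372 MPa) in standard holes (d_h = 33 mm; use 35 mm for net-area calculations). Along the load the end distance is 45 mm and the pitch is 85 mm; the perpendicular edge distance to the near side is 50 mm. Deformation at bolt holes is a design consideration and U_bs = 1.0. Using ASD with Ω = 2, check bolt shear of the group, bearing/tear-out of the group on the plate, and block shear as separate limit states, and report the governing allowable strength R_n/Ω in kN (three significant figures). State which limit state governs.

97.2 kN (block shear governs)

Bolt shear: A_b = π·30²/4 = 706.9 mm²; R_n = 372 × 706.9 × 2 × 1 / 1000 = 525.9 kN → 525.9 / 2 = 263 kN.
Bearing: edge l_c = 28.5, r_n = 84.13 kN; interior l_c = 52, r_n = 153.5 kN; R_n = 84.13 + 1·153.5 = 237.6 kN → 119 kN.
Block shear: A_gv = 780, A_nv = 465, A_nt = 195 mm²; R_n = min(0.6F_uA_nv, 0.6F_yA_gv) + U_bs·F_u·A_nt = 194.3 kN → 97.2 kN.
Block shear governs: 97.2 kN.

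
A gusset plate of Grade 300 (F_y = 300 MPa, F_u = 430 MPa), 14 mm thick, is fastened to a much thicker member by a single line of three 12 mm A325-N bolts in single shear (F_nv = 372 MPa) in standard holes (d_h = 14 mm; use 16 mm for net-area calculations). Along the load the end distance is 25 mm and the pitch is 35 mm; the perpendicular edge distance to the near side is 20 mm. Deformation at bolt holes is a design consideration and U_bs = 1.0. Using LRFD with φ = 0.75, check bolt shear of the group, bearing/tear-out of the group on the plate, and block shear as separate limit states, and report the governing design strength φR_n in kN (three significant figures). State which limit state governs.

Bolt shear: A_b = π·12²/4 = 113.1 mm²; R_n = 372 × 113.1 × 3 × 1 / 1000 = 126.2 kN → 0.75 × 126.2 = 94.7 kN.
Bearing: edge l_c = 18, r_n = 130 kN; interior l_c = 21, r_n = 151.7 kN; R_n = 130 + 2·151.7 = 433.4 kN → 325 kN.
Block shear: A_gv = 1330, A_nv = 770, A_nt = 168 mm²; R_n = min(0.6F_uA_nv, 0.6F_yA_gv) + U_bs·F_u·A_nt = 270.9 kN → 203 kN.
Bolt shear governs: 94.7 kN.

94.7 kN (bolt shear governs)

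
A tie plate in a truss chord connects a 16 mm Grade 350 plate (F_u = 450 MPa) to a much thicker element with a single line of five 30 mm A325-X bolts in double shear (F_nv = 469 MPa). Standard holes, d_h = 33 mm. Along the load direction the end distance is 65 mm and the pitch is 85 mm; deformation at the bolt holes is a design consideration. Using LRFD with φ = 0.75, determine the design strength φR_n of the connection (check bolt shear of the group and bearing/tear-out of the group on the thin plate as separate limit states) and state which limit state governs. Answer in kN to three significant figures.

1660 kN (bearing governs)

Bolt shear: A_b = π·30²/4 = 706.9 mm²; R_n = 469 × 706.9 × 5 × 2 / 1000 = 3315 kN → 0.75 × 3315 = 2490 kN.
Bearing (1.2 l_c t F_u ≤ 2.4 d t F_u): upper limit = 2.4·30·16·450 / 1000 = 518.4 kN.
  Edge l_c = 65 − 33/2 = 48.5 → r_n = 419 kN; interior l_c = 85 − 33 = 52 → r_n = 449.3 kN.
  R_n,bearing = 1·419 + 4·449.3 = 2216 kN → 0.75 × 2216 = 1660 kN.
Bearing governs: 1660 kN.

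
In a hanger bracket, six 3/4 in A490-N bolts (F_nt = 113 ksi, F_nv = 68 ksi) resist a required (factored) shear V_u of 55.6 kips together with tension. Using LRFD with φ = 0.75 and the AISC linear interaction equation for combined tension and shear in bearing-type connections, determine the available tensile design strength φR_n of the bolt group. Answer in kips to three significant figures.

A_b = π·0.75²/4 = 0.4418 in²; f_rv = 55.6 / (6 × 0.4418) = 20.98 ksi.
F'_nt = 1.3 F_nt − (F_nt / φF_nv) f_rv = 1.3·113 − (113/(0.75·68))·20.98 = 100.4 ksi, capped at F_nt → F'_nt = 100.4 ksi.
R_n = F'_nt · A_b · n = 100.4 × 0.4418 × 6 = 266.2 kips.
Design strength φR_n = 0.75 × 266.2 = 200 kips.

200 kips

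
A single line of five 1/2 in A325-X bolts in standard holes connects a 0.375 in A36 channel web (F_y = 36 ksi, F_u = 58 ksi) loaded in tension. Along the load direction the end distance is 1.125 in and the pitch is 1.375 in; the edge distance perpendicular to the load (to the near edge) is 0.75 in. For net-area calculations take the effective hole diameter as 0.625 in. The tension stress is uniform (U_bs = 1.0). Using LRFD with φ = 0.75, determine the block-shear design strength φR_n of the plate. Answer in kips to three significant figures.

Shear plane L_v = 1.125 + 4·1.375 = 6.625 in; A_gv = 6.625 × 0.375 = 2.484 in².
A_nv = (6.625 − 4.5·0.625) × 0.375 = 1.43 in².
A_nt = (0.75 − 0.5·0.625) × 0.375 = 0.1641 in².
0.6 F_u A_nv = 49.75 kips; 0.6 F_y A_gv = 53.66 kips → shear rupture governs the shear term.
R_n = 49.75 + 1.0 × 58 × 0.1641 = 59.27 kips.
Design strength φR_n = 0.75 × 59.27 = 44.5 kips.

44.5 kips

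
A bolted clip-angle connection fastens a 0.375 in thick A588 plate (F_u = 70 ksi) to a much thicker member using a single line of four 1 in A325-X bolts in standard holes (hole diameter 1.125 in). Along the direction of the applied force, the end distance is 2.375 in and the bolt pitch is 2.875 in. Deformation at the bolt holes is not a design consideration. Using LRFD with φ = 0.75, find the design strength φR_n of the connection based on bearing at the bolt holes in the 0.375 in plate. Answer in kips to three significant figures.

209 kips

Per bolt r_n = 1.5 l_c t F_u ≤ 3.0 d t F_u; upper limit = 3.0 × 1 × 0.375 × 70 = 78.75 kips.
Edge bolt: l_c = 2.375 − 1.125/2 = 1.812 in → 1.5 × 1.812 × 0.375 × 70 = 71.37 → r_n = 71.37 kips.
Interior bolts: l_c = 2.875 − 1.125 = 1.75 in → 1.5 × 1.75 × 0.375 × 70 = 68.91 → r_n = 68.91 kips.
R_n = 1 × 71.37 + 3 × 68.91 = 278.1 kips.
Design strength φR_n = 0.75 × 278.1 = 209 kips.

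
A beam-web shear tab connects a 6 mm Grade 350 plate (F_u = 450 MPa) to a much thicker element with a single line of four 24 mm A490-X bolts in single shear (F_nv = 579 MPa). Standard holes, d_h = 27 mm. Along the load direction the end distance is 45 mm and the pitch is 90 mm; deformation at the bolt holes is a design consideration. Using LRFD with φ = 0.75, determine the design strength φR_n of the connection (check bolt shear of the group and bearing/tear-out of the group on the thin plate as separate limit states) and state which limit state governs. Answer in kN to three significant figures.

Bolt shear: A_b = π·24²/4 = 452.4 mm²; R_n = 579 × 452.4 × 4 × 1 / 1000 = 1048 kN → 0.75 × 1048 = 786 kN.
Bearing (1.2 l_c t F_u ≤ 2.4 d t F_u): upper limit = 2.4·24·6·450 / 1000 = 155.5 kN.
  Edge l_c = 45 − 27/2 = 31.5 → r_n = 102.1 kN; interior l_c = 90 − 27 = 63 → r_n = 155.5 kN.
  R_n,bearing = 1·102.1 + 3·155.5 = 568.6 kN → 0.75 × 568.6 = 426 kN.
Bearing governs: 426 kN.

426 kN (bearing governs)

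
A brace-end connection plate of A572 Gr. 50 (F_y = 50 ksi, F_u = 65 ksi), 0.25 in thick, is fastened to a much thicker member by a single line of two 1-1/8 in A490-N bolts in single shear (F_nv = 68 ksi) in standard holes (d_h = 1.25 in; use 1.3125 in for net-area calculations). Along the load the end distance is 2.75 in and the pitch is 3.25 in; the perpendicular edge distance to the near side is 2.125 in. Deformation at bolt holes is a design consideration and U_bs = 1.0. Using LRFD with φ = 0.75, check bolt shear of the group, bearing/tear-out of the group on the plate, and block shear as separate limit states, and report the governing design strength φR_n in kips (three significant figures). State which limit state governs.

47.4 kips (block shear governs)

Bolt shear: A_b = π·1.125²/4 = 0.994 in²; R_n = 68 × 0.994 × 2 × 1 = 135.2 kips → 0.75 × 135.2 = 101 kips.
Bearing: edge l_c = 2.125, r_n = 41.44 kips; interior l_c = 2, r_n = 39 kips; R_n = 41.44 + 1·39 = 80.44 kips → 60.3 kips.
Block shear: A_gv = 1.5, A_nv = 1.008, A_nt = 0.3672 in²; R_n = min(0.6F_uA_nv, 0.6F_yA_gv) + U_bs·F_u·A_nt = 63.17 kips → 47.4 kips.
Block shear governs: 47.4 kips.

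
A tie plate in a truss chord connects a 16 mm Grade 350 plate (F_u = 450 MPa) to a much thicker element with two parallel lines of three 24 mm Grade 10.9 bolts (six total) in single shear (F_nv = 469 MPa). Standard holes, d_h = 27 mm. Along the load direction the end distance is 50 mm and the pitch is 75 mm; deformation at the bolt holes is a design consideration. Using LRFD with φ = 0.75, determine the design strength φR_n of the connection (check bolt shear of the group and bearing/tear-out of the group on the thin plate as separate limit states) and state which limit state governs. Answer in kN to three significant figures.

Bolt shear: A_b = π·24²/4 = 452.4 mm²; R_n = 469 × 452.4 × 6 × 1 / 1000 = 1273 kN → 0.75 × 1273 = 955 kN.
Bearing (1.2 l_c t F_u ≤ 2.4 d t F_u): upper limit = 2.4·24·16·450 / 1000 = 414.7 kN.
  Edge l_c = 50 − 27/2 = 36.5 → r_n = 315.4 kN; interior l_c = 75 − 27 = 48 → r_n = 414.7 kN.
  R_n,bearing = 2·315.4 + 4·414.7 = 2290 kN → 0.75 × 2290 = 1720 kN.
Bolt shear governs: 955 kN.

955 kN (bolt shear governs)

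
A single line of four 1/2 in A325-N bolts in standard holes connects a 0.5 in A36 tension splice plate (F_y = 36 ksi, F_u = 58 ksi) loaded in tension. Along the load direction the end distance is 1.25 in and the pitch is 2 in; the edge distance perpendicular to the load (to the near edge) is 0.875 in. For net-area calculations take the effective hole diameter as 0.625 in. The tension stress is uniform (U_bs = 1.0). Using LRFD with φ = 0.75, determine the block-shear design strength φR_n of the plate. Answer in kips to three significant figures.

71 kips

Shear plane L_v = 1.25 + 3·2 = 7.25 in; A_gv = 7.25 × 0.5 = 3.625 in².
A_nv = (7.25 − 3.5·0.625) × 0.5 = 2.531 in².
A_nt = (0.875 − 0.5·0.625) × 0.5 = 0.2812 in².
0.6 F_u A_nv = 88.09 kips; 0.6 F_y A_gv = 78.3 kips → shear yielding governs the shear term.
R_n = 78.3 + 1.0 × 58 × 0.2812 = 94.61 kips.
Design strength φR_n = 0.75 × 94.61 = 71 kips.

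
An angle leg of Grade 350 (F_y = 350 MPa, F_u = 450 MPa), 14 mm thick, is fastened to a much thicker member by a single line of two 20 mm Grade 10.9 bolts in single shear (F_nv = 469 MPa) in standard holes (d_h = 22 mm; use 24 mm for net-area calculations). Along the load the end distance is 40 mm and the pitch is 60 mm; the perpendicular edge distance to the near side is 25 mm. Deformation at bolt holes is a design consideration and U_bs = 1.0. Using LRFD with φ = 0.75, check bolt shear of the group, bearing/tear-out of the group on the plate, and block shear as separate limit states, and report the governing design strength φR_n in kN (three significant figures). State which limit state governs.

Bolt shear: A_b = π·20²/4 = 314.2 mm²; R_n = 469 × 314.2 × 2 × 1 / 1000 = 294.7 kN → 0.75 × 294.7 = 221 kN.
Bearing: edge l_c = 29, r_n = 219.2 kN; interior l_c = 38, r_n = 287.3 kN; R_n = 219.2 + 1·287.3 = 506.5 kN → 380 kN.
Block shear: A_gv = 1400, A_nv = 896, A_nt = 182 mm²; R_n = min(0.6F_uA_nv, 0.6F_yA_gv) + U_bs·F_u·A_nt = 323.8 kN → 243 kN.
Bolt shear governs: 221 kN.

221 kN (bolt shear governs)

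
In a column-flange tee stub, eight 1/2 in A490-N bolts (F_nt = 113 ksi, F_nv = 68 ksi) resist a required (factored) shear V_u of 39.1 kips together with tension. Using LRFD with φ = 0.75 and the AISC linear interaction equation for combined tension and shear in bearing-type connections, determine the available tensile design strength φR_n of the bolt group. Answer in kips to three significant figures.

108 kips

A_b = π·0.5²/4 = 0.1963 in²; f_rv = 39.1 / (8 × 0.1963) = 24.89 ksi.
F'_nt = 1.3 F_nt − (F_nt / φF_nv) f_rv = 1.3·113 − (113/(0.75·68))·24.89 = 91.75 ksi, capped at F_nt → F'_nt = 91.75 ksi.
R_n = F'_nt · A_b · n = 91.75 × 0.1963 × 8 = 144.1 kips.
Design strength φR_n = 0.75 × 144.1 = 108 kips.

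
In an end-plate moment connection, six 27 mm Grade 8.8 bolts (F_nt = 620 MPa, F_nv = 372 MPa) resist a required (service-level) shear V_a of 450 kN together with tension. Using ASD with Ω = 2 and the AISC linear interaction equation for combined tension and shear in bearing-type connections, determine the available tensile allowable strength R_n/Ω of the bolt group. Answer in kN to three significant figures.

A_b = π·27²/4 = 572.6 mm²; f_rv = 450 × 1000 / (6 × 572.6) = 131 MPa.
F'_nt = 1.3 F_nt − (Ω F_nt / F_nv) f_rv = 1.3·620 − (2·620/372)·131 = 369.4 MPa, capped at F_nt → F'_nt = 369.4 MPa.
R_n = F'_nt · A_b · n = 369.4 × 572.6 × 6 / 1000 = 1269 kN.
Allowable strength R_n/Ω = 1269 / 2 = 634 kN.

634 kN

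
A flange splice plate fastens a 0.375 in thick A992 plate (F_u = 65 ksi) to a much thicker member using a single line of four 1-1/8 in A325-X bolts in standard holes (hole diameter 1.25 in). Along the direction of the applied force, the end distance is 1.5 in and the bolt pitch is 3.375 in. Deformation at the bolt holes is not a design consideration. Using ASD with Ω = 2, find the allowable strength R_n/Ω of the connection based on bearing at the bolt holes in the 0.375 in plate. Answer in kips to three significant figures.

Per bolt r_n = 1.5 l_c t F_u ≤ 3.0 d t F_u; upper limit = 3.0 × 1.125 × 0.375 × 65 = 82.27 kips.
Edge bolt: l_c = 1.5 − 1.25/2 = 0.875 in → 1.5 × 0.875 × 0.375 × 65 = 31.99 → r_n = 31.99 kips.
Interior bolts: l_c = 3.375 − 1.25 = 2.125 in → 1.5 × 2.125 × 0.375 × 65 = 77.7 → r_n = 77.7 kips.
R_n = 1 × 31.99 + 3 × 77.7 = 265.1 kips.
Allowable strength R_n/Ω = 265.1 / 2 = 133 kips.

133 kips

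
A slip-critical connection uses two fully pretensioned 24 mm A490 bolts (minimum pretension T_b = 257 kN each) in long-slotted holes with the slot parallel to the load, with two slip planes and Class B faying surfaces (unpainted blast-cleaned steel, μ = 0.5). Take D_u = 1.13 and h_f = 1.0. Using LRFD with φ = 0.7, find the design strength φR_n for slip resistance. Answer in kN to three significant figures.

407 kN

R_n = μ · D_u · h_f · T_b · n_s · n_b = 0.5 × 1.13 × 1.0 × 257 × 2 × 2 = 580.8 kN.
Design strength φR_n = 0.7 × 580.8 = 407 kN.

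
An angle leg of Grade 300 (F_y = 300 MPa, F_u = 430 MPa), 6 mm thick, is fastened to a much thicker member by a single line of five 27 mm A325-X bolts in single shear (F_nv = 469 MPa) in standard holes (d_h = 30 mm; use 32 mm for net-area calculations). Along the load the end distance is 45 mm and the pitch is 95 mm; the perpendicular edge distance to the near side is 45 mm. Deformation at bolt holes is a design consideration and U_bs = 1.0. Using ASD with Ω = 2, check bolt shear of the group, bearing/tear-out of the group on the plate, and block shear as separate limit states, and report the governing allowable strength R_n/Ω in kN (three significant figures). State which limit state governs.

Bolt shear: A_b = π·27²/4 = 572.6 mm²; R_n = 469 × 572.6 × 5 × 1 / 1000 = 1343 kN → 1343 / 2 = 671 kN.
Bearing: edge l_c = 30, r_n = 92.88 kN; interior l_c = 65, r_n = 167.2 kN; R_n = 92.88 + 4·167.2 = 761.6 kN → 381 kN.
Block shear: A_gv = 2550, A_nv = 1686, A_nt = 174 mm²; R_n = min(0.6F_uA_nv, 0.6F_yA_gv) + U_bs·F_u·A_nt = 509.8 kN → 255 kN.
Block shear governs: 255 kN.

255 kN (block shear governs)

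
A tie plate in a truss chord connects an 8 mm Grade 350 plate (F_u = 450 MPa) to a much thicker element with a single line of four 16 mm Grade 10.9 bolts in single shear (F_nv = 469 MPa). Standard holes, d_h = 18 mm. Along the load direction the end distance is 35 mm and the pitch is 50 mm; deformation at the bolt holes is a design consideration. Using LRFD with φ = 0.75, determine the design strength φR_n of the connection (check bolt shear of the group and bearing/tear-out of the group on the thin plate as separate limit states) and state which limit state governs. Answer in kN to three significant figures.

283 kN (bolt shear governs)

Bolt shear: A_b = π·16²/4 = 201.1 mm²; R_n = 469 × 201.1 × 4 × 1 / 1000 = 377.2 kN → 0.75 × 377.2 = 283 kN.
Bearing (1.2 l_c t F_u ≤ 2.4 d t F_u): upper limit = 2.4·16·8·450 / 1000 = 138.2 kN.
  Edge l_c = 35 − 18/2 = 26 → r_n = 112.3 kN; interior l_c = 50 − 18 = 32 → r_n = 138.2 kN.
  R_n,bearing = 1·112.3 + 3·138.2 = 527 kN → 0.75 × 527 = 395 kN.
Bolt shear governs: 283 kN.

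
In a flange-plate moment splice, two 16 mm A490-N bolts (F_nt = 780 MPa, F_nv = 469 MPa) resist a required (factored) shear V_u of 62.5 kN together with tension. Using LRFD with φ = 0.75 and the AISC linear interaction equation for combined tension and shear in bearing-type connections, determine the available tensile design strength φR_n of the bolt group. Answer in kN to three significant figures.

202 kN

A_b = π·16²/4 = 201.1 mm²; f_rv = 62.5 × 1000 / (2 × 201.1) = 155.4 MPa.
F'_nt = 1.3 F_nt − (F_nt / φF_nv) f_rv = 1.3·780 − (780/(0.75·469))·155.4 = 669.3 MPa, capped at F_nt → F'_nt = 669.3 MPa.
R_n = F'_nt · A_b · n = 669.3 × 201.1 × 2 / 1000 = 269.2 kN.
Design strength φR_n = 0.75 × 269.2 = 202 kN.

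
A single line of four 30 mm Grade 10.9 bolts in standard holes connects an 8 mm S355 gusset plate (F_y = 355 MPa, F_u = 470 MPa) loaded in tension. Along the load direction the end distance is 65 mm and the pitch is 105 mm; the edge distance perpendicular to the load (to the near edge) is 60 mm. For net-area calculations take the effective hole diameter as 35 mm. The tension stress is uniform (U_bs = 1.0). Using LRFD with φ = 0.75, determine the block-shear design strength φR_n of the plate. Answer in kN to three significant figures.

Shear plane L_v = 65 + 3·105 = 380 mm; A_gv = 380 × 8 = 3040 mm².
A_nv = (380 − 3.5·35) × 8 = 2060 mm².
A_nt = (60 − 0.5·35) × 8 = 340 mm².
0.6 F_u A_nv = 580.9 kN; 0.6 F_y A_gv = 647.5 kN → shear rupture governs the shear term.
R_n = 580.9 + 1.0 × 470 × 340 / 1000 = 740.7 kN.
Design strength φR_n = 0.75 × 740.7 = 556 kN.

556 kN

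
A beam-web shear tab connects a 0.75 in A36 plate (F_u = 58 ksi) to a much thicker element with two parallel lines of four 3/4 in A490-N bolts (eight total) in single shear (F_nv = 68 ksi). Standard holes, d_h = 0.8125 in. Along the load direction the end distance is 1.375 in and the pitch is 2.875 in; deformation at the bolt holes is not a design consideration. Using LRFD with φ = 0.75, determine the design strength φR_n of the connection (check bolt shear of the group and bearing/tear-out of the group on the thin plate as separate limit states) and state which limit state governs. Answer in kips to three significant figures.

Bolt shear: A_b = π·0.75²/4 = 0.4418 in²; R_n = 68 × 0.4418 × 8 × 1 = 240.3 kips → 0.75 × 240.3 = 180 kips.
Bearing (1.5 l_c t F_u ≤ 3.0 d t F_u): upper limit = 3.0·0.75·0.75·58 = 97.88 kips.
  Edge l_c = 1.375 − 0.8125/2 = 0.9688 → r_n = 63.21 kips; interior l_c = 2.875 − 0.8125 = 2.062 → r_n = 97.88 kips.
  R_n,bearing = 2·63.21 + 6·97.88 = 713.7 kips → 0.75 × 713.7 = 535 kips.
Bolt shear governs: 180 kips.

180 kips (bolt shear governs)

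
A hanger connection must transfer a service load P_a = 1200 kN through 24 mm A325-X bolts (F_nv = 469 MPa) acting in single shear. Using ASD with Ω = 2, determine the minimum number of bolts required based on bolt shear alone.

A_b = π·24²/4 = 452.4 mm².
Per-bolt allowable strength R_n/Ω = 469 × 452.4 × 1 / 1000 / 2 = 106.1 kN.
n ≥ 1200 / 106.1 = 11.31 → use 12 bolts.

12 bolts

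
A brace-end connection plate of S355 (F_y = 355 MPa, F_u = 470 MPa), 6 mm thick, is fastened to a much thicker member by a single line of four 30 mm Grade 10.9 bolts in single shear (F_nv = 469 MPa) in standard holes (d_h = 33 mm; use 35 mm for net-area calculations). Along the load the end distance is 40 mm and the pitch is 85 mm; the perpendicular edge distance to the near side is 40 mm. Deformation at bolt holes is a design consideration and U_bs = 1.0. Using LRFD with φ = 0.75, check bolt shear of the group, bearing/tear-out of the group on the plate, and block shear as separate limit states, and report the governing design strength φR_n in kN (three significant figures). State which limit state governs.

Bolt shear: A_b = π·30²/4 = 706.9 mm²; R_n = 469 × 706.9 × 4 × 1 / 1000 = 1326 kN → 0.75 × 1326 = 995 kN.
Bearing: edge l_c = 23.5, r_n = 79.52 kN; interior l_c = 52, r_n = 176 kN; R_n = 79.52 + 3·176 = 607.4 kN → 456 kN.
Block shear: A_gv = 1770, A_nv = 1035, A_nt = 135 mm²; R_n = min(0.6F_uA_nv, 0.6F_yA_gv) + U_bs·F_u·A_nt = 355.3 kN → 266 kN.
Block shear governs: 266 kN.

266 kN (block shear governs)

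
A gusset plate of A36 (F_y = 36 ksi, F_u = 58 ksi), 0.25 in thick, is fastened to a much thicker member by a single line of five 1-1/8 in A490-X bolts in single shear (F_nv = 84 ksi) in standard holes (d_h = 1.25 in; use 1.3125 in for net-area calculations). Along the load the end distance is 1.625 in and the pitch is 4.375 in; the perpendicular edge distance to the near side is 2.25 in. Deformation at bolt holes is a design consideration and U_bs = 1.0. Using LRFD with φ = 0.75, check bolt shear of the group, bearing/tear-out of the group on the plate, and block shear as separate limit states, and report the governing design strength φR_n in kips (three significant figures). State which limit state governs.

94.8 kips (block shear governs)

Bolt shear: A_b = π·1.125²/4 = 0.994 in²; R_n = 84 × 0.994 × 5 × 1 = 417.5 kips → 0.75 × 417.5 = 313 kips.
Bearing: edge l_c = 1, r_n = 17.4 kips; interior l_c = 3.125, r_n = 39.15 kips; R_n = 17.4 + 4·39.15 = 174 kips → 130 kips.
Block shear: A_gv = 4.781, A_nv = 3.305, A_nt = 0.3984 in²; R_n = min(0.6F_uA_nv, 0.6F_yA_gv) + U_bs·F_u·A_nt = 126.4 kips → 94.8 kips.
Block shear governs: 94.8 kips.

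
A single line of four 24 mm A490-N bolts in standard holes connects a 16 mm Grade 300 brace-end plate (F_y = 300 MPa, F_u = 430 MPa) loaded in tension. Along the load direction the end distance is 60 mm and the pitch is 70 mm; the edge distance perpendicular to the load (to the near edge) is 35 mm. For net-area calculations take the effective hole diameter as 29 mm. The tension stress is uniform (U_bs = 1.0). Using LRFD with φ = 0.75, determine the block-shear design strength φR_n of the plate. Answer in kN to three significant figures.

627 kN

Shear plane L_v = 60 + 3·70 = 270 mm; A_gv = 270 × 16 = 4320 mm².
A_nv = (270 − 3.5·29) × 16 = 2696 mm².
A_nt = (35 − 0.5·29) × 16 = 328 mm².
0.6 F_u A_nv = 695.6 kN; 0.6 F_y A_gv = 777.6 kN → shear rupture governs the shear term.
R_n = 695.6 + 1.0 × 430 × 328 / 1000 = 836.6 kN.
Design strength φR_n = 0.75 × 836.6 = 627 kN.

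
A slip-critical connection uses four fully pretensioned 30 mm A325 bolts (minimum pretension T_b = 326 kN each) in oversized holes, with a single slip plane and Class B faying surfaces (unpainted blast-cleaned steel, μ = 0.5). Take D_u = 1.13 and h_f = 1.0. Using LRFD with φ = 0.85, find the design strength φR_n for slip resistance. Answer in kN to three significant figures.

626 kN

R_n = μ · D_u · h_f · T_b · n_s · n_b = 0.5 × 1.13 × 1.0 × 326 × 1 × 4 = 736.8 kN.
Design strength φR_n = 0.85 × 736.8 = 626 kN.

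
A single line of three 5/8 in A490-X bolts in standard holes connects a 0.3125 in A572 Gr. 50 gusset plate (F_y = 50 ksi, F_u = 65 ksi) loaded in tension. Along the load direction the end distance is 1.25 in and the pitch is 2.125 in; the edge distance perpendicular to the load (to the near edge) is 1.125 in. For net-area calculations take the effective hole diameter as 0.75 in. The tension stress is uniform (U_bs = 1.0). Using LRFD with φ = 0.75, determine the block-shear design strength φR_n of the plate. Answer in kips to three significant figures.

Shear plane L_v = 1.25 + 2·2.125 = 5.5 in; A_gv = 5.5 × 0.3125 = 1.719 in².
A_nv = (5.5 − 2.5·0.75) × 0.3125 = 1.133 in².
A_nt = (1.125 − 0.5·0.75) × 0.3125 = 0.2344 in².
0.6 F_u A_nv = 44.18 kips; 0.6 F_y A_gv = 51.56 kips → shear rupture governs the shear term.
R_n = 44.18 + 1.0 × 65 × 0.2344 = 59.41 kips.
Design strength φR_n = 0.75 × 59.41 = 44.6 kips.

44.6 kips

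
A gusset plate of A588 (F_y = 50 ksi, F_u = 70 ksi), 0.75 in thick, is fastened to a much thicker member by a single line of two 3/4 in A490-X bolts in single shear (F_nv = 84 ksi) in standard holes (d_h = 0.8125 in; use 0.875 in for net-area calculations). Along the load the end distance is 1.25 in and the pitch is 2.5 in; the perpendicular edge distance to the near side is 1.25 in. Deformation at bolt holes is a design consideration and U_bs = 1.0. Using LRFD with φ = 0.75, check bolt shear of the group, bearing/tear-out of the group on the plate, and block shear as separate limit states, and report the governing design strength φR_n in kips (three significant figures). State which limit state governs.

Bolt shear: A_b = π·0.75²/4 = 0.4418 in²; R_n = 84 × 0.4418 × 2 × 1 = 74.22 kips → 0.75 × 74.22 = 55.7 kips.
Bearing: edge l_c = 0.8438, r_n = 53.16 kips; interior l_c = 1.688, r_n = 94.5 kips; R_n = 53.16 + 1·94.5 = 147.7 kips → 111 kips.
Block shear: A_gv = 2.812, A_nv = 1.828, A_nt = 0.6094 in²; R_n = min(0.6F_uA_nv, 0.6F_yA_gv) + U_bs·F_u·A_nt = 119.4 kips → 89.6 kips.
Bolt shear governs: 55.7 kips.

55.7 kips (bolt shear governs)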